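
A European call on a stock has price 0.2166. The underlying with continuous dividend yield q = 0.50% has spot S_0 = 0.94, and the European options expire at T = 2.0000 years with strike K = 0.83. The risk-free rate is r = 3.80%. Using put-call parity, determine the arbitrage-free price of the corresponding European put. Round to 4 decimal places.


Answer: Put price = 0.0552

Derivation:
Put-call parity: C - P = S_0 * exp(-qT) - K * exp(-rT).
S_0 * exp(-qT) = 0.9400 * 0.99004983 = 0.93064684
K * exp(-rT) = 0.8300 * 0.92681621 = 0.76925745
P = C - S*exp(-qT) + K*exp(-rT)
P = 0.2166 - 0.93064684 + 0.76925745 = 0.0552


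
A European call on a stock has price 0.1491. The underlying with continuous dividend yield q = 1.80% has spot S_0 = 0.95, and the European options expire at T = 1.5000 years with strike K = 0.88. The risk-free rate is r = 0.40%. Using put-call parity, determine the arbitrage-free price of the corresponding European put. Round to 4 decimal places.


Answer: Put price = 0.0991

Derivation:
Put-call parity: C - P = S_0 * exp(-qT) - K * exp(-rT).
S_0 * exp(-qT) = 0.9500 * 0.97336124 = 0.92469318
K * exp(-rT) = 0.8800 * 0.99401796 = 0.87473581
P = C - S*exp(-qT) + K*exp(-rT)
P = 0.1491 - 0.92469318 + 0.87473581 = 0.0991


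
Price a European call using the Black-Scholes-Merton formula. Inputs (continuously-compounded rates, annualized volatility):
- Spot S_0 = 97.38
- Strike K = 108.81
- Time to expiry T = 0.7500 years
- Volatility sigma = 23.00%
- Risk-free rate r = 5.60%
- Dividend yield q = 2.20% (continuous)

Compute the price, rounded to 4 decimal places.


d1 = (ln(S/K) + (r - q + 0.5*sigma^2) * T) / (sigma * sqrt(T)) = -0.32956605
d2 = d1 - sigma * sqrt(T) = -0.52875189
exp(-rT) = 0.95886978; exp(-qT) = 0.98363538
C = S_0 * exp(-qT) * N(d1) - K * exp(-rT) * N(d2)
N(d1) = 0.37086394; N(d2) = 0.29848879
C = 97.3800 * 0.98363538 * 0.37086394 - 108.8100 * 0.95886978 * 0.29848879 = 4.3810

Answer: Price = 4.3810


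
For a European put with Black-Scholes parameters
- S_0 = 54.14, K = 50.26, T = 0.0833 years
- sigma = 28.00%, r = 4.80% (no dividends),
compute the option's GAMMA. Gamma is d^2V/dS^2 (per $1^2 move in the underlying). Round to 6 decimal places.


Answer: Gamma = 0.054747

Derivation:
d1 = 1.0100805949; d2 = 0.9292677246
phi(d1) = 0.2395315981; exp(-qT) = 1.0000000000; exp(-rT) = 0.9960095830
Gamma = exp(-qT) * phi(d1) / (S * sigma * sqrt(T)) = 1.0000000000 * 0.2395315981 / (54.1400 * 0.2800 * 0.2886173938) = 0.054747


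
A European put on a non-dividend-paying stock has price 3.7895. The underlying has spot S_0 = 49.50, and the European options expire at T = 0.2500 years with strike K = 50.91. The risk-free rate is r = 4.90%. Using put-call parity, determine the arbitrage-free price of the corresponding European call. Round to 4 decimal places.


Put-call parity: C - P = S_0 * exp(-qT) - K * exp(-rT).
S_0 * exp(-qT) = 49.5000 * 1.00000000 = 49.50000000
K * exp(-rT) = 50.9100 * 0.98782473 = 50.29015679
C = P + S*exp(-qT) - K*exp(-rT)
C = 3.7895 + 49.50000000 - 50.29015679 = 2.9993

Answer: Call price = 2.9993


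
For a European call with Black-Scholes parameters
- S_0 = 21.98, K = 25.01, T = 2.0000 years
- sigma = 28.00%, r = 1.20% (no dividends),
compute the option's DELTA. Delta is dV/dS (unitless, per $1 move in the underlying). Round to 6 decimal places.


d1 = -0.0675357584; d2 = -0.4635155558
phi(d1) = 0.3980335135; exp(-qT) = 1.0000000000; exp(-rT) = 0.9762857098
N(d1) = 0.4730775980
Delta = exp(-qT) * N(d1) = 1.0000000000 * 0.4730775980 = 0.473078

Answer: Delta = 0.473078


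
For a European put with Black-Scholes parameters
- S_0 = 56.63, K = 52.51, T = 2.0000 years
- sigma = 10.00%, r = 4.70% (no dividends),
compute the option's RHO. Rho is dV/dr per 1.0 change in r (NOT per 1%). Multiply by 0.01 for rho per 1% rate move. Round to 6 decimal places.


Answer: Rho = -12.393512

Derivation:
d1 = 1.2695059449; d2 = 1.1280845886
phi(d1) = 0.1782156036; exp(-qT) = 1.0000000000; exp(-rT) = 0.9102827622
N(-d2) = 0.1296420985
Rho = -K*T*exp(-rT)*N(-d2) = -52.5100 * 2.0000 * 0.9102827622 * 0.1296420985 = -12.393512


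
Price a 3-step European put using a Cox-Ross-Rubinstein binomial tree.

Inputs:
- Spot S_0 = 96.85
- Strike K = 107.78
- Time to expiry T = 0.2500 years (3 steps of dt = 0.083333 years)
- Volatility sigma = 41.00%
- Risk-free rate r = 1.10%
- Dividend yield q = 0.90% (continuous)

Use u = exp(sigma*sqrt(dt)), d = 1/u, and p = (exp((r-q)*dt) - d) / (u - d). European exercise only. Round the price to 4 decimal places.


dt = T/N = 0.083333
u = exp(sigma*sqrt(dt)) = 1.125646; d = 1/u = 0.888379
p = (exp((r-q)*dt) - d) / (u - d) = 0.471148
Discount per step: exp(-r*dt) = 0.999084
Stock lattice S(k, i) with i counting down-moves:
  k=0: S(0,0) = 96.8500
  k=1: S(1,0) = 109.0188; S(1,1) = 86.0395
  k=2: S(2,0) = 122.7165; S(2,1) = 96.8500; S(2,2) = 76.4357
  k=3: S(3,0) = 138.1353; S(3,1) = 109.0188; S(3,2) = 86.0395; S(3,3) = 67.9039
Terminal payoffs V(N, i) = max(K - S_T, 0):
  V(3,0) = 0.000000; V(3,1) = 0.000000; V(3,2) = 21.740492; V(3,3) = 39.876134
Backward induction: V(k, i) = exp(-r*dt) * [p * V(k+1, i) + (1-p) * V(k+1, i+1)].
  V(2,0) = exp(-r*dt) * [p*0.000000 + (1-p)*0.000000] = 0.000000
  V(2,1) = exp(-r*dt) * [p*0.000000 + (1-p)*21.740492] = 11.486973
  V(2,2) = exp(-r*dt) * [p*21.740492 + (1-p)*39.876134] = 31.302859
  V(1,0) = exp(-r*dt) * [p*0.000000 + (1-p)*11.486973] = 6.069345
  V(1,1) = exp(-r*dt) * [p*11.486973 + (1-p)*31.302859] = 21.946521
  V(0,0) = exp(-r*dt) * [p*6.069345 + (1-p)*21.946521] = 14.452770

Answer: Price = V(0,0) = 14.4528


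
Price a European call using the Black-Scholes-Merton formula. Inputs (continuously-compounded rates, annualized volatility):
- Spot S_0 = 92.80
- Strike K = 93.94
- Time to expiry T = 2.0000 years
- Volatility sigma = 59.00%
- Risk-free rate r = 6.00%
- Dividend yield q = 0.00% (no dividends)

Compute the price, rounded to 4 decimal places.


Answer: Price = 33.4487

Derivation:
d1 = (ln(S/K) + (r - q + 0.5*sigma^2) * T) / (sigma * sqrt(T)) = 0.54637824
d2 = d1 - sigma * sqrt(T) = -0.28800776
exp(-rT) = 0.88692044; exp(-qT) = 1.00000000
C = S_0 * exp(-qT) * N(d1) - K * exp(-rT) * N(d2)
N(d1) = 0.70759702; N(d2) = 0.38667040
C = 92.8000 * 1.00000000 * 0.70759702 - 93.9400 * 0.88692044 * 0.38667040 = 33.4487


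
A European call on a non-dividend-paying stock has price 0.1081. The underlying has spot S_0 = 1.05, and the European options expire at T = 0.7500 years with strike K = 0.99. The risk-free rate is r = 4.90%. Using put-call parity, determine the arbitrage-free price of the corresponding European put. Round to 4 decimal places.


Answer: Put price = 0.0124

Derivation:
Put-call parity: C - P = S_0 * exp(-qT) - K * exp(-rT).
S_0 * exp(-qT) = 1.0500 * 1.00000000 = 1.05000000
K * exp(-rT) = 0.9900 * 0.96391708 = 0.95427791
P = C - S*exp(-qT) + K*exp(-rT)
P = 0.1081 - 1.05000000 + 0.95427791 = 0.0124


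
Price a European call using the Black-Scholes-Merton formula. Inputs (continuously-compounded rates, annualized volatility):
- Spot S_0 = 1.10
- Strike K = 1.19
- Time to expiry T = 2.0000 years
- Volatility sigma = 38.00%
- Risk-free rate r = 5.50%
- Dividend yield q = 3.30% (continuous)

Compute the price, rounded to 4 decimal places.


d1 = (ln(S/K) + (r - q + 0.5*sigma^2) * T) / (sigma * sqrt(T)) = 0.20423639
d2 = d1 - sigma * sqrt(T) = -0.33316476
exp(-rT) = 0.89583414; exp(-qT) = 0.93613086
C = S_0 * exp(-qT) * N(d1) - K * exp(-rT) * N(d2)
N(d1) = 0.58091561; N(d2) = 0.36950496
C = 1.1000 * 0.93613086 * 0.58091561 - 1.1900 * 0.89583414 * 0.36950496 = 0.2043

Answer: Price = 0.2043


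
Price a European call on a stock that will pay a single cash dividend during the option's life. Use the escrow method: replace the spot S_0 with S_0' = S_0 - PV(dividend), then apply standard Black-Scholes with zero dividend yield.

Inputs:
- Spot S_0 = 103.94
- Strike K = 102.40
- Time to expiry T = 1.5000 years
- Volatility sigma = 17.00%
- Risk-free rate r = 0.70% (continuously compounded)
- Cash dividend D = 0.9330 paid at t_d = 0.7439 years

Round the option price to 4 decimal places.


PV(D) = D * exp(-r * t_d) = 0.9330 * 0.99480623 = 0.92815422
S_0' = S_0 - PV(D) = 103.9400 - 0.92815422 = 103.01184578
d1 = (ln(S_0'/K) + (r + sigma^2/2)*T) / (sigma*sqrt(T)) = 0.18314631
d2 = d1 - sigma*sqrt(T) = -0.02506031
exp(-rT) = 0.98955493
N(d1) = 0.57265839; N(d2) = 0.49000343
C = S_0' * N(d1) - K * exp(-rT) * N(d2) = 103.01184578 * 0.57265839 - 102.4000 * 0.98955493 * 0.49000343 = 9.3383

Answer: Price = 9.3383


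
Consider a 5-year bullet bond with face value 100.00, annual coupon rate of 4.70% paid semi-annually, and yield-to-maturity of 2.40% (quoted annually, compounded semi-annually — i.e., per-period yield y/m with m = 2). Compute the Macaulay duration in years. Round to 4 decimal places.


Answer: Macaulay duration = 4.5430 years

Derivation:
Coupon per period c = face * coupon_rate / m = 2.350000
Periods per year m = 2; per-period yield y/m = 0.012000
Number of cashflows N = 10
Cashflows (t years, CF_t, discount factor 1/(1+y/m)^(m*t), PV):
  t = 0.5000: CF_t = 2.350000, DF = 0.988142, PV = 2.322134
  t = 1.0000: CF_t = 2.350000, DF = 0.976425, PV = 2.294599
  t = 1.5000: CF_t = 2.350000, DF = 0.964847, PV = 2.267391
  t = 2.0000: CF_t = 2.350000, DF = 0.953406, PV = 2.240504
  t = 2.5000: CF_t = 2.350000, DF = 0.942101, PV = 2.213937
  t = 3.0000: CF_t = 2.350000, DF = 0.930930, PV = 2.187685
  t = 3.5000: CF_t = 2.350000, DF = 0.919891, PV = 2.161744
  t = 4.0000: CF_t = 2.350000, DF = 0.908983, PV = 2.136111
  t = 4.5000: CF_t = 2.350000, DF = 0.898205, PV = 2.110781
  t = 5.0000: CF_t = 102.350000, DF = 0.887554, PV = 90.841171
Price P = sum_t PV_t = 110.776057
Macaulay numerator sum_t t * PV_t:
  t * PV_t at t = 0.5000: 1.161067
  t * PV_t at t = 1.0000: 2.294599
  t * PV_t at t = 1.5000: 3.401086
  t * PV_t at t = 2.0000: 4.481009
  t * PV_t at t = 2.5000: 5.534843
  t * PV_t at t = 3.0000: 6.563055
  t * PV_t at t = 3.5000: 7.566104
  t * PV_t at t = 4.0000: 8.544443
  t * PV_t at t = 4.5000: 9.498516
  t * PV_t at t = 5.0000: 454.205853
Macaulay duration D = (sum_t t * PV_t) / P = 503.250575 / 110.776057 = 4.542954


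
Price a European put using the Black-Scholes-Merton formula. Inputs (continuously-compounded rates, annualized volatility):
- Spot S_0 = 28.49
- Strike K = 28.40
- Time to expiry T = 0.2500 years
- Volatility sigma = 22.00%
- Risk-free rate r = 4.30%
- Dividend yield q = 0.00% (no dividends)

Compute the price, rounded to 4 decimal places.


d1 = (ln(S/K) + (r - q + 0.5*sigma^2) * T) / (sigma * sqrt(T)) = 0.18149094
d2 = d1 - sigma * sqrt(T) = 0.07149094
exp(-rT) = 0.98930757; exp(-qT) = 1.00000000
P = K * exp(-rT) * N(-d2) - S_0 * exp(-qT) * N(-d1)
N(-d1) = 0.42799112; N(-d2) = 0.47150352
P = 28.4000 * 0.98930757 * 0.47150352 - 28.4900 * 1.00000000 * 0.42799112 = 1.0541

Answer: Price = 1.0541


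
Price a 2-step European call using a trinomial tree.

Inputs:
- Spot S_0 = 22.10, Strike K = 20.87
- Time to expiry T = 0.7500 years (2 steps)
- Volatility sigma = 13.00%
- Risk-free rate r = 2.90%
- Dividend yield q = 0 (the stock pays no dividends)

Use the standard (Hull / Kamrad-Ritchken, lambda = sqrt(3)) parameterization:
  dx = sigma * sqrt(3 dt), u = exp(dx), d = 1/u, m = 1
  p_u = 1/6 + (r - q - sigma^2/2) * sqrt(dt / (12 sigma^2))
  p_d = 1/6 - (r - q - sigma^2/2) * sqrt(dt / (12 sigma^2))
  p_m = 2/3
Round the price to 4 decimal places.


Answer: Price = V(0,0) = 2.0474

Derivation:
dt = T/N = 0.375000; dx = sigma*sqrt(3*dt) = 0.137886
u = exp(dx) = 1.147844; d = 1/u = 0.871198
p_u = 0.194611, p_m = 0.666667, p_d = 0.138722
Discount per step: exp(-r*dt) = 0.989184
Stock lattice S(k, j) with j the centered position index:
  k=0: S(0,+0) = 22.1000
  k=1: S(1,-1) = 19.2535; S(1,+0) = 22.1000; S(1,+1) = 25.3674
  k=2: S(2,-2) = 16.7736; S(2,-1) = 19.2535; S(2,+0) = 22.1000; S(2,+1) = 25.3674; S(2,+2) = 29.1178
Terminal payoffs V(N, j) = max(S_T - K, 0):
  V(2,-2) = 0.000000; V(2,-1) = 0.000000; V(2,+0) = 1.230000; V(2,+1) = 4.497363; V(2,+2) = 8.247788
Backward induction: V(k, j) = exp(-r*dt) * [p_u * V(k+1, j+1) + p_m * V(k+1, j) + p_d * V(k+1, j-1)]
  V(1,-1) = exp(-r*dt) * [p_u*1.230000 + p_m*0.000000 + p_d*0.000000] = 0.236782
  V(1,+0) = exp(-r*dt) * [p_u*4.497363 + p_m*1.230000 + p_d*0.000000] = 1.676900
  V(1,+1) = exp(-r*dt) * [p_u*8.247788 + p_m*4.497363 + p_d*1.230000] = 4.722345
  V(0,+0) = exp(-r*dt) * [p_u*4.722345 + p_m*1.676900 + p_d*0.236782] = 2.047414


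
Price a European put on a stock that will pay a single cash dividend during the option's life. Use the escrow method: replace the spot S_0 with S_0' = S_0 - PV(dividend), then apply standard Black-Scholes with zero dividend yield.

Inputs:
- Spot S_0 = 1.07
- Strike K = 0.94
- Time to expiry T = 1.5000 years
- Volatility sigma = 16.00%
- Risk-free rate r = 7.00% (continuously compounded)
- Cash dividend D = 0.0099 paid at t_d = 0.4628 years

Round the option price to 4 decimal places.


Answer: Price = 0.0115

Derivation:
PV(D) = D * exp(-r * t_d) = 0.0099 * 0.96812313 = 0.00958442
S_0' = S_0 - PV(D) = 1.0700 - 0.00958442 = 1.06041558
d1 = (ln(S_0'/K) + (r + sigma^2/2)*T) / (sigma*sqrt(T)) = 1.24891466
d2 = d1 - sigma*sqrt(T) = 1.05295548
exp(-rT) = 0.90032452
N(-d1) = 0.10584814; N(-d2) = 0.14618070
P = K * exp(-rT) * N(-d2) - S_0' * N(-d1) = 0.9400 * 0.90032452 * 0.14618070 - 1.06041558 * 0.10584814 = 0.0115


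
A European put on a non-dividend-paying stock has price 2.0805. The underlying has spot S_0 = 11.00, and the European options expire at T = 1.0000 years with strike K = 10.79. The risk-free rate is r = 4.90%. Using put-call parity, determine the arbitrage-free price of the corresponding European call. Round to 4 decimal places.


Answer: Call price = 2.8065

Derivation:
Put-call parity: C - P = S_0 * exp(-qT) - K * exp(-rT).
S_0 * exp(-qT) = 11.0000 * 1.00000000 = 11.00000000
K * exp(-rT) = 10.7900 * 0.95218113 = 10.27403439
C = P + S*exp(-qT) - K*exp(-rT)
C = 2.0805 + 11.00000000 - 10.27403439 = 2.8065


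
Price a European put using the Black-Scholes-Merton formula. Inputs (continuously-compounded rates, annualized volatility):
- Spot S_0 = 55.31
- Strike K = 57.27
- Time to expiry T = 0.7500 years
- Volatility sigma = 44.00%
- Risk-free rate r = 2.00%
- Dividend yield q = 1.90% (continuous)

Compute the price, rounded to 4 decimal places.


Answer: Price = 9.3601

Derivation:
d1 = (ln(S/K) + (r - q + 0.5*sigma^2) * T) / (sigma * sqrt(T)) = 0.10110662
d2 = d1 - sigma * sqrt(T) = -0.27994456
exp(-rT) = 0.98511194; exp(-qT) = 0.98585105
P = K * exp(-rT) * N(-d2) - S_0 * exp(-qT) * N(-d1)
N(-d1) = 0.45973291; N(-d2) = 0.61023998
P = 57.2700 * 0.98511194 * 0.61023998 - 55.3100 * 0.98585105 * 0.45973291 = 9.3601


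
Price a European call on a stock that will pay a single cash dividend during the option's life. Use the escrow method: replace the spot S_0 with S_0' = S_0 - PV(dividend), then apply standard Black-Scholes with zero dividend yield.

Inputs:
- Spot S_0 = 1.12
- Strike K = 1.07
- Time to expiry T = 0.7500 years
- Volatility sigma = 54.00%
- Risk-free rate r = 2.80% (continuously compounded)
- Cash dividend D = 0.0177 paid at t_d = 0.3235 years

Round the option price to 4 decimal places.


Answer: Price = 0.2273

Derivation:
PV(D) = D * exp(-r * t_d) = 0.0177 * 0.99098290 = 0.01754040
S_0' = S_0 - PV(D) = 1.1200 - 0.01754040 = 1.10245960
d1 = (ln(S_0'/K) + (r + sigma^2/2)*T) / (sigma*sqrt(T)) = 0.34263608
d2 = d1 - sigma*sqrt(T) = -0.12501764
exp(-rT) = 0.97921896
N(d1) = 0.63406387; N(d2) = 0.45025479
C = S_0' * N(d1) - K * exp(-rT) * N(d2) = 1.10245960 * 0.63406387 - 1.0700 * 0.97921896 * 0.45025479 = 0.2273


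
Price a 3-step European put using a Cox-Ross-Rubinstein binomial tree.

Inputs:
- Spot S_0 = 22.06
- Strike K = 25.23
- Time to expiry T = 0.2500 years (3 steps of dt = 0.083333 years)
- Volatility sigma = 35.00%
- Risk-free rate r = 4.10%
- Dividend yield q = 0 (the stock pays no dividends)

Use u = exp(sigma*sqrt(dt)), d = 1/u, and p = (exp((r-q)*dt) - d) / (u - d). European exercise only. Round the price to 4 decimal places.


Answer: Price = V(0,0) = 3.4587

Derivation:
dt = T/N = 0.083333
u = exp(sigma*sqrt(dt)) = 1.106317; d = 1/u = 0.903900
p = (exp((r-q)*dt) - d) / (u - d) = 0.491671
Discount per step: exp(-r*dt) = 0.996589
Stock lattice S(k, i) with i counting down-moves:
  k=0: S(0,0) = 22.0600
  k=1: S(1,0) = 24.4053; S(1,1) = 19.9400
  k=2: S(2,0) = 27.0000; S(2,1) = 22.0600; S(2,2) = 18.0238
  k=3: S(3,0) = 29.8706; S(3,1) = 24.4053; S(3,2) = 19.9400; S(3,3) = 16.2917
Terminal payoffs V(N, i) = max(K - S_T, 0):
  V(3,0) = 0.000000; V(3,1) = 0.824651; V(3,2) = 5.289961; V(3,3) = 8.938278
Backward induction: V(k, i) = exp(-r*dt) * [p * V(k+1, i) + (1-p) * V(k+1, i+1)].
  V(2,0) = exp(-r*dt) * [p*0.000000 + (1-p)*0.824651] = 0.417765
  V(2,1) = exp(-r*dt) * [p*0.824651 + (1-p)*5.289961] = 3.083945
  V(2,2) = exp(-r*dt) * [p*5.289961 + (1-p)*8.938278] = 7.120139
  V(1,0) = exp(-r*dt) * [p*0.417765 + (1-p)*3.083945] = 1.767015
  V(1,1) = exp(-r*dt) * [p*3.083945 + (1-p)*7.120139] = 5.118144
  V(0,0) = exp(-r*dt) * [p*1.767015 + (1-p)*5.118144] = 3.458655


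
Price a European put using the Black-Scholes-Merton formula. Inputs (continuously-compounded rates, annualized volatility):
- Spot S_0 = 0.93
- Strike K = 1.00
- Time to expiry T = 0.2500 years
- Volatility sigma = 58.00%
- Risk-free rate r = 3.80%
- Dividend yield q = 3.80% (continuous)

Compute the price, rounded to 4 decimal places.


Answer: Price = 0.1483

Derivation:
d1 = (ln(S/K) + (r - q + 0.5*sigma^2) * T) / (sigma * sqrt(T)) = -0.10524377
d2 = d1 - sigma * sqrt(T) = -0.39524377
exp(-rT) = 0.99054498; exp(-qT) = 0.99054498
P = K * exp(-rT) * N(-d2) - S_0 * exp(-qT) * N(-d1)
N(-d1) = 0.54190881; N(-d2) = 0.65366850
P = 1.0000 * 0.99054498 * 0.65366850 - 0.9300 * 0.99054498 * 0.54190881 = 0.1483


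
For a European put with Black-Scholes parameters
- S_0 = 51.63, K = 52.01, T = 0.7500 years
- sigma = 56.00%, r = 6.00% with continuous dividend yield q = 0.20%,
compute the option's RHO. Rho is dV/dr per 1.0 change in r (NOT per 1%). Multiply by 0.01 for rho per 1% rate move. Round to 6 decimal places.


Answer: Rho = -21.131875

Derivation:
d1 = 0.3170619856; d2 = -0.1679122405
phi(d1) = 0.3793854074; exp(-qT) = 0.9985011244; exp(-rT) = 0.9559974818
N(-d2) = 0.5666738398
Rho = -K*T*exp(-rT)*N(-d2) = -52.0100 * 0.7500 * 0.9559974818 * 0.5666738398 = -21.131875


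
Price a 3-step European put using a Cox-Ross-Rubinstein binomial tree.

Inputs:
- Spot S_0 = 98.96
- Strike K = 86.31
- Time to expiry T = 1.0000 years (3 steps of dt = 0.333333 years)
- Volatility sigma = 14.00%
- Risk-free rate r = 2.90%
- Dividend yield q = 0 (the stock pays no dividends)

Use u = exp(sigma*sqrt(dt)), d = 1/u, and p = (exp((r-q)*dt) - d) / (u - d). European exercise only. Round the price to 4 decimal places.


Answer: Price = V(0,0) = 0.8196

Derivation:
dt = T/N = 0.333333
u = exp(sigma*sqrt(dt)) = 1.084186; d = 1/u = 0.922351
p = (exp((r-q)*dt) - d) / (u - d) = 0.539825
Discount per step: exp(-r*dt) = 0.990380
Stock lattice S(k, i) with i counting down-moves:
  k=0: S(0,0) = 98.9600
  k=1: S(1,0) = 107.2910; S(1,1) = 91.2759
  k=2: S(2,0) = 116.3233; S(2,1) = 98.9600; S(2,2) = 84.1884
  k=3: S(3,0) = 126.1161; S(3,1) = 107.2910; S(3,2) = 91.2759; S(3,3) = 77.6513
Terminal payoffs V(N, i) = max(K - S_T, 0):
  V(3,0) = 0.000000; V(3,1) = 0.000000; V(3,2) = 0.000000; V(3,3) = 8.658675
Backward induction: V(k, i) = exp(-r*dt) * [p * V(k+1, i) + (1-p) * V(k+1, i+1)].
  V(2,0) = exp(-r*dt) * [p*0.000000 + (1-p)*0.000000] = 0.000000
  V(2,1) = exp(-r*dt) * [p*0.000000 + (1-p)*0.000000] = 0.000000
  V(2,2) = exp(-r*dt) * [p*0.000000 + (1-p)*8.658675] = 3.946172
  V(1,0) = exp(-r*dt) * [p*0.000000 + (1-p)*0.000000] = 0.000000
  V(1,1) = exp(-r*dt) * [p*0.000000 + (1-p)*3.946172] = 1.798459
  V(0,0) = exp(-r*dt) * [p*0.000000 + (1-p)*1.798459] = 0.819644


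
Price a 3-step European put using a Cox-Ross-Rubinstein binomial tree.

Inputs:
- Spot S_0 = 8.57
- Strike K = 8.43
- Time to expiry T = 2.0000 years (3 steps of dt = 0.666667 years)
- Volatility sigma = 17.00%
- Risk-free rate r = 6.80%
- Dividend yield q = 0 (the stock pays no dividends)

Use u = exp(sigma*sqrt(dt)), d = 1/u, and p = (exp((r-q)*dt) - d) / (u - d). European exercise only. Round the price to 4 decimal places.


Answer: Price = V(0,0) = 0.3386

Derivation:
dt = T/N = 0.666667
u = exp(sigma*sqrt(dt)) = 1.148899; d = 1/u = 0.870398
p = (exp((r-q)*dt) - d) / (u - d) = 0.631877
Discount per step: exp(-r*dt) = 0.955679
Stock lattice S(k, i) with i counting down-moves:
  k=0: S(0,0) = 8.5700
  k=1: S(1,0) = 9.8461; S(1,1) = 7.4593
  k=2: S(2,0) = 11.3121; S(2,1) = 8.5700; S(2,2) = 6.4926
  k=3: S(3,0) = 12.9965; S(3,1) = 9.8461; S(3,2) = 7.4593; S(3,3) = 5.6511
Terminal payoffs V(N, i) = max(K - S_T, 0):
  V(3,0) = 0.000000; V(3,1) = 0.000000; V(3,2) = 0.970687; V(3,3) = 2.778876
Backward induction: V(k, i) = exp(-r*dt) * [p * V(k+1, i) + (1-p) * V(k+1, i+1)].
  V(2,0) = exp(-r*dt) * [p*0.000000 + (1-p)*0.000000] = 0.000000
  V(2,1) = exp(-r*dt) * [p*0.000000 + (1-p)*0.970687] = 0.341495
  V(2,2) = exp(-r*dt) * [p*0.970687 + (1-p)*2.778876] = 1.563800
  V(1,0) = exp(-r*dt) * [p*0.000000 + (1-p)*0.341495] = 0.120141
  V(1,1) = exp(-r*dt) * [p*0.341495 + (1-p)*1.563800] = 0.756376
  V(0,0) = exp(-r*dt) * [p*0.120141 + (1-p)*0.756376] = 0.338648


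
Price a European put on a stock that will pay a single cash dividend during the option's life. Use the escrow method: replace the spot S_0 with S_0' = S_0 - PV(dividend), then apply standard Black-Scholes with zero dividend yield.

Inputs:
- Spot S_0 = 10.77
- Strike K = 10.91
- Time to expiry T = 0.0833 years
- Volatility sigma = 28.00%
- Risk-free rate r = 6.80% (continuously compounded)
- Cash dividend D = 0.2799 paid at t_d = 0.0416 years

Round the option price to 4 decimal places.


PV(D) = D * exp(-r * t_d) = 0.2799 * 0.99717520 = 0.27910934
S_0' = S_0 - PV(D) = 10.7700 - 0.27910934 = 10.49089066
d1 = (ln(S_0'/K) + (r + sigma^2/2)*T) / (sigma*sqrt(T)) = -0.37423142
d2 = d1 - sigma*sqrt(T) = -0.45504429
exp(-rT) = 0.99435161
N(-d1) = 0.64588393; N(-d2) = 0.67546131
P = K * exp(-rT) * N(-d2) - S_0' * N(-d1) = 10.9100 * 0.99435161 * 0.67546131 - 10.49089066 * 0.64588393 = 0.5518

Answer: Price = 0.5518


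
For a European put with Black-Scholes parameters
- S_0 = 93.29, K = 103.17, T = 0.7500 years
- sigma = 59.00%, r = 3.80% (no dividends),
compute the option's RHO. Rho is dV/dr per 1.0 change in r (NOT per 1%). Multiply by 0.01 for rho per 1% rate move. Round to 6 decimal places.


d1 = 0.1142415853; d2 = -0.3967134030
phi(d1) = 0.3963474303; exp(-qT) = 1.0000000000; exp(-rT) = 0.9719022941
N(-d2) = 0.6542105923
Rho = -K*T*exp(-rT)*N(-d2) = -103.1700 * 0.7500 * 0.9719022941 * 0.6542105923 = -49.198841

Answer: Rho = -49.198841


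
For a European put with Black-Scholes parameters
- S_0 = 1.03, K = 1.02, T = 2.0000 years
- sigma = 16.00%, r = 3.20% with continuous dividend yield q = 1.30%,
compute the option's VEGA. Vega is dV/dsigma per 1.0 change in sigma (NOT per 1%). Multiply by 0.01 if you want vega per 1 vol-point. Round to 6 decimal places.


Answer: Vega = 0.537215

Derivation:
d1 = 0.3241915547; d2 = 0.0979173847
phi(d1) = 0.3785191491; exp(-qT) = 0.9743350896; exp(-rT) = 0.9380049995
Vega = S * exp(-qT) * phi(d1) * sqrt(T) = 1.0300 * 0.9743350896 * 0.3785191491 * 1.4142135624 = 0.537215


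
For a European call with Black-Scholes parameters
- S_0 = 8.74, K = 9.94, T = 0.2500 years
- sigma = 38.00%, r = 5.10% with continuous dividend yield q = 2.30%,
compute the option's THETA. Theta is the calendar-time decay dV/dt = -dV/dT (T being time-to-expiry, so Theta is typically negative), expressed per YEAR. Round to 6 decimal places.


Answer: Theta = -1.192517

Derivation:
d1 = -0.5452991105; d2 = -0.7352991105
phi(d1) = 0.3438278809; exp(-qT) = 0.9942664996; exp(-rT) = 0.9873309369
Theta = -S*exp(-qT)*phi(d1)*sigma/(2*sqrt(T)) - r*K*exp(-rT)*N(d2) + q*S*exp(-qT)*N(d1)
N(d1) = 0.2927739079; N(d2) = 0.2310786749; sqrt(T) = 0.5000000000
Term 1 = -8.7400 * 0.9942664996 * 0.3438278809 * 0.3800 / (2 * 0.5000000000) = -1.1353739526
Term 2 = -0.0510 * 9.9400 * 0.9873309369 * 0.2310786749 = -0.1156589311
Term 3 = 0.0230 * 8.7400 * 0.9942664996 * 0.2927739079 = 0.0585159749
Theta = -1.1353739526 + (-0.1156589311) + (0.0585159749) = -1.192517


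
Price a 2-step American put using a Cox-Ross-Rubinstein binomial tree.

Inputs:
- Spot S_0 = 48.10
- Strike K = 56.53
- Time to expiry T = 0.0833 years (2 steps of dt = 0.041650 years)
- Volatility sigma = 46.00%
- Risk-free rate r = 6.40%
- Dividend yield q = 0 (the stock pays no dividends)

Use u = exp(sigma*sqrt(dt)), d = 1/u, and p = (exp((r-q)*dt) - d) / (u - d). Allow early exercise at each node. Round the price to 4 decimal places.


Answer: Price = V(0,0) = 8.5663

Derivation:
dt = T/N = 0.041650
u = exp(sigma*sqrt(dt)) = 1.098426; d = 1/u = 0.910394
p = (exp((r-q)*dt) - d) / (u - d) = 0.490743
Discount per step: exp(-r*dt) = 0.997338
Stock lattice S(k, i) with i counting down-moves:
  k=0: S(0,0) = 48.1000
  k=1: S(1,0) = 52.8343; S(1,1) = 43.7899
  k=2: S(2,0) = 58.0346; S(2,1) = 48.1000; S(2,2) = 39.8661
Terminal payoffs V(N, i) = max(K - S_T, 0):
  V(2,0) = 0.000000; V(2,1) = 8.430000; V(2,2) = 16.663932
Backward induction: V(k, i) = exp(-r*dt) * [p * V(k+1, i) + (1-p) * V(k+1, i+1)]; then take max(V_cont, immediate exercise) for American.
  V(1,0) = exp(-r*dt) * [p*0.000000 + (1-p)*8.430000] = 4.281610; exercise = 3.695705; V(1,0) = max -> 4.281610
  V(1,1) = exp(-r*dt) * [p*8.430000 + (1-p)*16.663932] = 12.589586; exercise = 12.740071; V(1,1) = max -> 12.740071
  V(0,0) = exp(-r*dt) * [p*4.281610 + (1-p)*12.740071] = 8.566277; exercise = 8.430000; V(0,0) = max -> 8.566277


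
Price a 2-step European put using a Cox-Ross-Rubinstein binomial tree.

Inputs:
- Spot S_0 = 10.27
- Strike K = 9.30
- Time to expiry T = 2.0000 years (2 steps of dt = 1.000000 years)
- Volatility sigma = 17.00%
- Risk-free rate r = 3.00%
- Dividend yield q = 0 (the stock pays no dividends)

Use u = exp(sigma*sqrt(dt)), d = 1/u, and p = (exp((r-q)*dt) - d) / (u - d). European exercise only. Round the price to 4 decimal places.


dt = T/N = 1.000000
u = exp(sigma*sqrt(dt)) = 1.185305; d = 1/u = 0.843665
p = (exp((r-q)*dt) - d) / (u - d) = 0.546744
Discount per step: exp(-r*dt) = 0.970446
Stock lattice S(k, i) with i counting down-moves:
  k=0: S(0,0) = 10.2700
  k=1: S(1,0) = 12.1731; S(1,1) = 8.6644
  k=2: S(2,0) = 14.4288; S(2,1) = 10.2700; S(2,2) = 7.3099
Terminal payoffs V(N, i) = max(K - S_T, 0):
  V(2,0) = 0.000000; V(2,1) = 0.000000; V(2,2) = 1.990119
Backward induction: V(k, i) = exp(-r*dt) * [p * V(k+1, i) + (1-p) * V(k+1, i+1)].
  V(1,0) = exp(-r*dt) * [p*0.000000 + (1-p)*0.000000] = 0.000000
  V(1,1) = exp(-r*dt) * [p*0.000000 + (1-p)*1.990119] = 0.875374
  V(0,0) = exp(-r*dt) * [p*0.000000 + (1-p)*0.875374] = 0.385042

Answer: Price = V(0,0) = 0.3850


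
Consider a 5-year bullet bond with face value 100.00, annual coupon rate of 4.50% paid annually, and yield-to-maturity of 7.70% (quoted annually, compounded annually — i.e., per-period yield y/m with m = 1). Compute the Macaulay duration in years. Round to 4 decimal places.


Coupon per period c = face * coupon_rate / m = 4.500000
Periods per year m = 1; per-period yield y/m = 0.077000
Number of cashflows N = 5
Cashflows (t years, CF_t, discount factor 1/(1+y/m)^(m*t), PV):
  t = 1.0000: CF_t = 4.500000, DF = 0.928505, PV = 4.178273
  t = 2.0000: CF_t = 4.500000, DF = 0.862122, PV = 3.879548
  t = 3.0000: CF_t = 4.500000, DF = 0.800484, PV = 3.602180
  t = 4.0000: CF_t = 4.500000, DF = 0.743254, PV = 3.344642
  t = 5.0000: CF_t = 104.500000, DF = 0.690115, PV = 72.117020
Price P = sum_t PV_t = 87.121663
Macaulay numerator sum_t t * PV_t:
  t * PV_t at t = 1.0000: 4.178273
  t * PV_t at t = 2.0000: 7.759096
  t * PV_t at t = 3.0000: 10.806540
  t * PV_t at t = 4.0000: 13.378570
  t * PV_t at t = 5.0000: 360.585101
Macaulay duration D = (sum_t t * PV_t) / P = 396.707579 / 87.121663 = 4.553489

Answer: Macaulay duration = 4.5535 years


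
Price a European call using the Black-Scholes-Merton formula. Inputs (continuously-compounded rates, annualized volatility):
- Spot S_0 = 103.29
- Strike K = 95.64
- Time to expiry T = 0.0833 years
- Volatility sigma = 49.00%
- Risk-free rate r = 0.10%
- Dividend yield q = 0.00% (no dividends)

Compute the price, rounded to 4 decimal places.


Answer: Price = 10.2458

Derivation:
d1 = (ln(S/K) + (r - q + 0.5*sigma^2) * T) / (sigma * sqrt(T)) = 0.61541038
d2 = d1 - sigma * sqrt(T) = 0.47398786
exp(-rT) = 0.99991670; exp(-qT) = 1.00000000
C = S_0 * exp(-qT) * N(d1) - K * exp(-rT) * N(d2)
N(d1) = 0.73085813; N(d2) = 0.68224572
C = 103.2900 * 1.00000000 * 0.73085813 - 95.6400 * 0.99991670 * 0.68224572 = 10.2458


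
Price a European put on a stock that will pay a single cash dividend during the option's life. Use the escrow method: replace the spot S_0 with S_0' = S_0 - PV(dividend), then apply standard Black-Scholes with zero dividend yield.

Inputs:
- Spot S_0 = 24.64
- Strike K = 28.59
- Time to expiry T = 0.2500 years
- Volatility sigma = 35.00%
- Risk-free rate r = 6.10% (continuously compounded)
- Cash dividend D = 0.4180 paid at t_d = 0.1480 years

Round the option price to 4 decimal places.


PV(D) = D * exp(-r * t_d) = 0.4180 * 0.99101263 = 0.41424328
S_0' = S_0 - PV(D) = 24.6400 - 0.41424328 = 24.22575672
d1 = (ln(S_0'/K) + (r + sigma^2/2)*T) / (sigma*sqrt(T)) = -0.77187492
d2 = d1 - sigma*sqrt(T) = -0.94687492
exp(-rT) = 0.98486569
N(-d1) = 0.77990575; N(-d2) = 0.82814874
P = K * exp(-rT) * N(-d2) - S_0' * N(-d1) = 28.5900 * 0.98486569 * 0.82814874 - 24.22575672 * 0.77990575 = 4.4246

Answer: Price = 4.4246


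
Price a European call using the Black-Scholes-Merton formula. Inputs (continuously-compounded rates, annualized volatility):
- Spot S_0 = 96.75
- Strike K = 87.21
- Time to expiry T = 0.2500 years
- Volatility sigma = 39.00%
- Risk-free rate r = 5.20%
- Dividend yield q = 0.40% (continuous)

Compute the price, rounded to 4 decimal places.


d1 = (ln(S/K) + (r - q + 0.5*sigma^2) * T) / (sigma * sqrt(T)) = 0.69140425
d2 = d1 - sigma * sqrt(T) = 0.49640425
exp(-rT) = 0.98708414; exp(-qT) = 0.99900050
C = S_0 * exp(-qT) * N(d1) - K * exp(-rT) * N(d2)
N(d1) = 0.75534423; N(d2) = 0.69019539
C = 96.7500 * 0.99900050 * 0.75534423 - 87.2100 * 0.98708414 * 0.69019539 = 13.5920

Answer: Price = 13.5920


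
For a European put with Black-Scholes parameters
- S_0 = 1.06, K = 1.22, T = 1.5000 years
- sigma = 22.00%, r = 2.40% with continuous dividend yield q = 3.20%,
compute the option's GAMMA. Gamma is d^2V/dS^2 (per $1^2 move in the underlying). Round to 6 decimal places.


d1 = -0.4315627959; d2 = -0.7010066676
phi(d1) = 0.3634688223; exp(-qT) = 0.9531337871; exp(-rT) = 0.9646402935
Gamma = exp(-qT) * phi(d1) / (S * sigma * sqrt(T)) = 0.9531337871 * 0.3634688223 / (1.0600 * 0.2200 * 1.2247448714) = 1.212961

Answer: Gamma = 1.212961


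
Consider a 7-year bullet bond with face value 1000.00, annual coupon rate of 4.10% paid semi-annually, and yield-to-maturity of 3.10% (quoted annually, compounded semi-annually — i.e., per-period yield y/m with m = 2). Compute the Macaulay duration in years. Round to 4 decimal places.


Answer: Macaulay duration = 6.1861 years

Derivation:
Coupon per period c = face * coupon_rate / m = 20.500000
Periods per year m = 2; per-period yield y/m = 0.015500
Number of cashflows N = 14
Cashflows (t years, CF_t, discount factor 1/(1+y/m)^(m*t), PV):
  t = 0.5000: CF_t = 20.500000, DF = 0.984737, PV = 20.187100
  t = 1.0000: CF_t = 20.500000, DF = 0.969706, PV = 19.878976
  t = 1.5000: CF_t = 20.500000, DF = 0.954905, PV = 19.575555
  t = 2.0000: CF_t = 20.500000, DF = 0.940330, PV = 19.276765
  t = 2.5000: CF_t = 20.500000, DF = 0.925977, PV = 18.982536
  t = 3.0000: CF_t = 20.500000, DF = 0.911844, PV = 18.692797
  t = 3.5000: CF_t = 20.500000, DF = 0.897926, PV = 18.407481
  t = 4.0000: CF_t = 20.500000, DF = 0.884220, PV = 18.126520
  t = 4.5000: CF_t = 20.500000, DF = 0.870724, PV = 17.849848
  t = 5.0000: CF_t = 20.500000, DF = 0.857434, PV = 17.577398
  t = 5.5000: CF_t = 20.500000, DF = 0.844347, PV = 17.309107
  t = 6.0000: CF_t = 20.500000, DF = 0.831459, PV = 17.044911
  t = 6.5000: CF_t = 20.500000, DF = 0.818768, PV = 16.784747
  t = 7.0000: CF_t = 1020.500000, DF = 0.806271, PV = 822.799503
Price P = sum_t PV_t = 1062.493242
Macaulay numerator sum_t t * PV_t:
  t * PV_t at t = 0.5000: 10.093550
  t * PV_t at t = 1.0000: 19.878976
  t * PV_t at t = 1.5000: 29.363332
  t * PV_t at t = 2.0000: 38.553530
  t * PV_t at t = 2.5000: 47.456339
  t * PV_t at t = 3.0000: 56.078392
  t * PV_t at t = 3.5000: 64.426184
  t * PV_t at t = 4.0000: 72.506081
  t * PV_t at t = 4.5000: 80.324314
  t * PV_t at t = 5.0000: 87.886989
  t * PV_t at t = 5.5000: 95.200087
  t * PV_t at t = 6.0000: 102.269464
  t * PV_t at t = 6.5000: 109.100856
  t * PV_t at t = 7.0000: 5759.596521
Macaulay duration D = (sum_t t * PV_t) / P = 6572.734614 / 1062.493242 = 6.186143


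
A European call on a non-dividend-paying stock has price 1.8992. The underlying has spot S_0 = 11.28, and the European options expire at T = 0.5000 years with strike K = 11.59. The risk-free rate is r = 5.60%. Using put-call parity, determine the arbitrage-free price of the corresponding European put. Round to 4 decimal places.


Answer: Put price = 1.8892

Derivation:
Put-call parity: C - P = S_0 * exp(-qT) - K * exp(-rT).
S_0 * exp(-qT) = 11.2800 * 1.00000000 = 11.28000000
K * exp(-rT) = 11.5900 * 0.97238837 = 11.26998117
P = C - S*exp(-qT) + K*exp(-rT)
P = 1.8992 - 11.28000000 + 11.26998117 = 1.8892


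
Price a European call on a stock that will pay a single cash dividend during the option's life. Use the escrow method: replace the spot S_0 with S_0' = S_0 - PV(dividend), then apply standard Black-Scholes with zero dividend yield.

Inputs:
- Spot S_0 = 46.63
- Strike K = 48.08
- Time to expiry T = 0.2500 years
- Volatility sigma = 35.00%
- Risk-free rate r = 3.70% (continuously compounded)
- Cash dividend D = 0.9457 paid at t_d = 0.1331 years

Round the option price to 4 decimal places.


Answer: Price = 2.3714

Derivation:
PV(D) = D * exp(-r * t_d) = 0.9457 * 0.99508741 = 0.94105416
S_0' = S_0 - PV(D) = 46.6300 - 0.94105416 = 45.68894584
d1 = (ln(S_0'/K) + (r + sigma^2/2)*T) / (sigma*sqrt(T)) = -0.15112804
d2 = d1 - sigma*sqrt(T) = -0.32612804
exp(-rT) = 0.99079265
N(d1) = 0.43993736; N(d2) = 0.37216374
C = S_0' * N(d1) - K * exp(-rT) * N(d2) = 45.68894584 * 0.43993736 - 48.0800 * 0.99079265 * 0.37216374 = 2.3714


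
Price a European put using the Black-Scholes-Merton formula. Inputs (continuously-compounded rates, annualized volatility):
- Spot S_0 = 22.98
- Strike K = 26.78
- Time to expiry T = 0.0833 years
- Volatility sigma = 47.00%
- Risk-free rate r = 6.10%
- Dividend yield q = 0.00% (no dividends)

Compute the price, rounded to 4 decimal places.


d1 = (ln(S/K) + (r - q + 0.5*sigma^2) * T) / (sigma * sqrt(T)) = -1.02284632
d2 = d1 - sigma * sqrt(T) = -1.15849650
exp(-rT) = 0.99493159; exp(-qT) = 1.00000000
P = K * exp(-rT) * N(-d2) - S_0 * exp(-qT) * N(-d1)
N(-d1) = 0.84680974; N(-d2) = 0.87666926
P = 26.7800 * 0.99493159 * 0.87666926 - 22.9800 * 1.00000000 * 0.84680974 = 3.8985

Answer: Price = 3.8985


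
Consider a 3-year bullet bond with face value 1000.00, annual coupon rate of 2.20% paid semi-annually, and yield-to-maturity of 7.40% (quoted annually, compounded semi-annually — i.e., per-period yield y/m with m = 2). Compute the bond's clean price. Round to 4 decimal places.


Coupon per period c = face * coupon_rate / m = 11.000000
Periods per year m = 2; per-period yield y/m = 0.037000
Number of cashflows N = 6
Cashflows (t years, CF_t, discount factor 1/(1+y/m)^(m*t), PV):
  t = 0.5000: CF_t = 11.000000, DF = 0.964320, PV = 10.607522
  t = 1.0000: CF_t = 11.000000, DF = 0.929913, PV = 10.229047
  t = 1.5000: CF_t = 11.000000, DF = 0.896734, PV = 9.864076
  t = 2.0000: CF_t = 11.000000, DF = 0.864739, PV = 9.512127
  t = 2.5000: CF_t = 11.000000, DF = 0.833885, PV = 9.172736
  t = 3.0000: CF_t = 1011.000000, DF = 0.804132, PV = 812.977670
Price P = sum_t PV_t = 862.363179

Answer: Price = 862.3632


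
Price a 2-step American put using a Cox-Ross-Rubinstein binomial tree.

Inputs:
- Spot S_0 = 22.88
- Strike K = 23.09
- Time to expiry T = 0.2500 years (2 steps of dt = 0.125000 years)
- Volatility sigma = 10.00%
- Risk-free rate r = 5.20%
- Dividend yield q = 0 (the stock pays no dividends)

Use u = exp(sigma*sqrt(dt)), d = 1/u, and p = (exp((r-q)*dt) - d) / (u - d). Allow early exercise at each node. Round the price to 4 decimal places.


Answer: Price = V(0,0) = 0.4663

Derivation:
dt = T/N = 0.125000
u = exp(sigma*sqrt(dt)) = 1.035988; d = 1/u = 0.965262
p = (exp((r-q)*dt) - d) / (u - d) = 0.583366
Discount per step: exp(-r*dt) = 0.993521
Stock lattice S(k, i) with i counting down-moves:
  k=0: S(0,0) = 22.8800
  k=1: S(1,0) = 23.7034; S(1,1) = 22.0852
  k=2: S(2,0) = 24.5564; S(2,1) = 22.8800; S(2,2) = 21.3180
Terminal payoffs V(N, i) = max(K - S_T, 0):
  V(2,0) = 0.000000; V(2,1) = 0.210000; V(2,2) = 1.771985
Backward induction: V(k, i) = exp(-r*dt) * [p * V(k+1, i) + (1-p) * V(k+1, i+1)]; then take max(V_cont, immediate exercise) for American.
  V(1,0) = exp(-r*dt) * [p*0.000000 + (1-p)*0.210000] = 0.086926; exercise = 0.000000; V(1,0) = max -> 0.086926
  V(1,1) = exp(-r*dt) * [p*0.210000 + (1-p)*1.771985] = 0.855199; exercise = 1.004797; V(1,1) = max -> 1.004797
  V(0,0) = exp(-r*dt) * [p*0.086926 + (1-p)*1.004797] = 0.466302; exercise = 0.210000; V(0,0) = max -> 0.466302


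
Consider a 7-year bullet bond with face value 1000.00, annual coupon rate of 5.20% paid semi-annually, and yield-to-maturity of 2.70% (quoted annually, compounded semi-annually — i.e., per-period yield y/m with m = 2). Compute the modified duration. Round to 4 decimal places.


Coupon per period c = face * coupon_rate / m = 26.000000
Periods per year m = 2; per-period yield y/m = 0.013500
Number of cashflows N = 14
Cashflows (t years, CF_t, discount factor 1/(1+y/m)^(m*t), PV):
  t = 0.5000: CF_t = 26.000000, DF = 0.986680, PV = 25.653675
  t = 1.0000: CF_t = 26.000000, DF = 0.973537, PV = 25.311964
  t = 1.5000: CF_t = 26.000000, DF = 0.960569, PV = 24.974804
  t = 2.0000: CF_t = 26.000000, DF = 0.947774, PV = 24.642135
  t = 2.5000: CF_t = 26.000000, DF = 0.935150, PV = 24.313898
  t = 3.0000: CF_t = 26.000000, DF = 0.922694, PV = 23.990032
  t = 3.5000: CF_t = 26.000000, DF = 0.910403, PV = 23.670481
  t = 4.0000: CF_t = 26.000000, DF = 0.898276, PV = 23.355186
  t = 4.5000: CF_t = 26.000000, DF = 0.886311, PV = 23.044090
  t = 5.0000: CF_t = 26.000000, DF = 0.874505, PV = 22.737139
  t = 5.5000: CF_t = 26.000000, DF = 0.862857, PV = 22.434276
  t = 6.0000: CF_t = 26.000000, DF = 0.851363, PV = 22.135448
  t = 6.5000: CF_t = 26.000000, DF = 0.840023, PV = 21.840600
  t = 7.0000: CF_t = 1026.000000, DF = 0.828834, PV = 850.383487
Price P = sum_t PV_t = 1158.487215
First compute Macaulay numerator sum_t t * PV_t:
  t * PV_t at t = 0.5000: 12.826838
  t * PV_t at t = 1.0000: 25.311964
  t * PV_t at t = 1.5000: 37.462206
  t * PV_t at t = 2.0000: 49.284270
  t * PV_t at t = 2.5000: 60.784744
  t * PV_t at t = 3.0000: 71.970096
  t * PV_t at t = 3.5000: 82.846682
  t * PV_t at t = 4.0000: 93.420743
  t * PV_t at t = 4.5000: 103.698407
  t * PV_t at t = 5.0000: 113.685695
  t * PV_t at t = 5.5000: 123.388520
  t * PV_t at t = 6.0000: 132.812687
  t * PV_t at t = 6.5000: 141.963898
  t * PV_t at t = 7.0000: 5952.684409
Macaulay duration D = 7002.141159 / 1158.487215 = 6.044211
Modified duration = D / (1 + y/m) = 6.044211 / (1 + 0.013500) = 5.963701

Answer: Modified duration = 5.9637


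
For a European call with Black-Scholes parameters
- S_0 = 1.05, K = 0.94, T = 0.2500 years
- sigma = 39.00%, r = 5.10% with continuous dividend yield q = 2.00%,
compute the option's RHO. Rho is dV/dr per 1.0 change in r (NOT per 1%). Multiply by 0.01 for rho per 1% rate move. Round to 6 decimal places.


d1 = 0.7047593225; d2 = 0.5097593225
phi(d1) = 0.3112118576; exp(-qT) = 0.9950124792; exp(-rT) = 0.9873309369
N(d2) = 0.6948899566
Rho = K*T*exp(-rT)*N(d2) = 0.9400 * 0.2500 * 0.9873309369 * 0.6948899566 = 0.161230

Answer: Rho = 0.161230
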